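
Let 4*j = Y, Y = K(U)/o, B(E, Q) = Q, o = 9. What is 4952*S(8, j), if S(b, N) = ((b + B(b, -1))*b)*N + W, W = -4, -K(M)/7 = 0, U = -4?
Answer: -19808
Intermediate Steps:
K(M) = 0 (K(M) = -7*0 = 0)
Y = 0 (Y = 0/9 = 0*(⅑) = 0)
j = 0 (j = (¼)*0 = 0)
S(b, N) = -4 + N*b*(-1 + b) (S(b, N) = ((b - 1)*b)*N - 4 = ((-1 + b)*b)*N - 4 = (b*(-1 + b))*N - 4 = N*b*(-1 + b) - 4 = -4 + N*b*(-1 + b))
4952*S(8, j) = 4952*(-4 + 0*8² - 1*0*8) = 4952*(-4 + 0*64 + 0) = 4952*(-4 + 0 + 0) = 4952*(-4) = -19808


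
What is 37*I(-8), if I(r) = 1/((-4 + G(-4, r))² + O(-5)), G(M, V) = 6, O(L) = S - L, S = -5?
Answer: 37/4 ≈ 9.2500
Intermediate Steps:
O(L) = -5 - L
I(r) = ¼ (I(r) = 1/((-4 + 6)² + (-5 - 1*(-5))) = 1/(2² + (-5 + 5)) = 1/(4 + 0) = 1/4 = ¼)
37*I(-8) = 37*(¼) = 37/4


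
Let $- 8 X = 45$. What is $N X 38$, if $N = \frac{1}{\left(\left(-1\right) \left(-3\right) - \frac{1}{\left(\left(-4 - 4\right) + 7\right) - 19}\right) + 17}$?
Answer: $- \frac{4275}{401} \approx -10.661$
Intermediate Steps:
$X = - \frac{45}{8}$ ($X = \left(- \frac{1}{8}\right) 45 = - \frac{45}{8} \approx -5.625$)
$N = \frac{20}{401}$ ($N = \frac{1}{\left(3 - \frac{1}{\left(-8 + 7\right) - 19}\right) + 17} = \frac{1}{\left(3 - \frac{1}{-1 - 19}\right) + 17} = \frac{1}{\left(3 - \frac{1}{-20}\right) + 17} = \frac{1}{\left(3 - - \frac{1}{20}\right) + 17} = \frac{1}{\left(3 + \frac{1}{20}\right) + 17} = \frac{1}{\frac{61}{20} + 17} = \frac{1}{\frac{401}{20}} = \frac{20}{401} \approx 0.049875$)
$N X 38 = \frac{20}{401} \left(- \frac{45}{8}\right) 38 = \left(- \frac{225}{802}\right) 38 = - \frac{4275}{401}$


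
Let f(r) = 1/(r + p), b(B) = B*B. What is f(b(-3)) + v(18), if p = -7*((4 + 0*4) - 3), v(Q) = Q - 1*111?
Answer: -185/2 ≈ -92.500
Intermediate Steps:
b(B) = B²
v(Q) = -111 + Q (v(Q) = Q - 111 = -111 + Q)
p = -7 (p = -7*((4 + 0) - 3) = -7*(4 - 3) = -7*1 = -7)
f(r) = 1/(-7 + r) (f(r) = 1/(r - 7) = 1/(-7 + r))
f(b(-3)) + v(18) = 1/(-7 + (-3)²) + (-111 + 18) = 1/(-7 + 9) - 93 = 1/2 - 93 = ½ - 93 = -185/2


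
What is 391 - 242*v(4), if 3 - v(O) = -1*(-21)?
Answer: 4747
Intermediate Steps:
v(O) = -18 (v(O) = 3 - (-1)*(-21) = 3 - 1*21 = 3 - 21 = -18)
391 - 242*v(4) = 391 - 242*(-18) = 391 + 4356 = 4747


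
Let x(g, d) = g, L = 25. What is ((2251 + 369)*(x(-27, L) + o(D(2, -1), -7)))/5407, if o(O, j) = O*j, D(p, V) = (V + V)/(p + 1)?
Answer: -175540/16221 ≈ -10.822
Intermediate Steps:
D(p, V) = 2*V/(1 + p) (D(p, V) = (2*V)/(1 + p) = 2*V/(1 + p))
((2251 + 369)*(x(-27, L) + o(D(2, -1), -7)))/5407 = ((2251 + 369)*(-27 + (2*(-1)/(1 + 2))*(-7)))/5407 = (2620*(-27 + (2*(-1)/3)*(-7)))*(1/5407) = (2620*(-27 + (2*(-1)*(⅓))*(-7)))*(1/5407) = (2620*(-27 - ⅔*(-7)))*(1/5407) = (2620*(-27 + 14/3))*(1/5407) = (2620*(-67/3))*(1/5407) = -175540/3*1/5407 = -175540/16221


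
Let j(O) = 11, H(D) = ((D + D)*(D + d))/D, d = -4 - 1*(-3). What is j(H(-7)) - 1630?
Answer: -1619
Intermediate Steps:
d = -1 (d = -4 + 3 = -1)
H(D) = -2 + 2*D (H(D) = ((D + D)*(D - 1))/D = ((2*D)*(-1 + D))/D = (2*D*(-1 + D))/D = -2 + 2*D)
j(H(-7)) - 1630 = 11 - 1630 = -1619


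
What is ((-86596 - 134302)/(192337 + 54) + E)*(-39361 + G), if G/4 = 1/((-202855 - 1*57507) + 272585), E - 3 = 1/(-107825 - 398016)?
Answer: -5100278869348116948/69972544942489 ≈ -72890.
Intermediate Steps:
E = 1517522/505841 (E = 3 + 1/(-107825 - 398016) = 3 + 1/(-505841) = 3 - 1/505841 = 1517522/505841 ≈ 3.0000)
G = 4/12223 (G = 4/((-202855 - 1*57507) + 272585) = 4/((-202855 - 57507) + 272585) = 4/(-260362 + 272585) = 4/12223 ≈ 0.00032725)
((-86596 - 134302)/(192337 + 54) + E)*(-39361 + G) = ((-86596 - 134302)/(192337 + 54) + 1517522/505841)*(-39361 + 4/12223) = (-220898/192391 + 1517522/505841)*(-481109499/12223) = (180218309884/97319255831)*(-481109499/12223) = -5100278869348116948/69972544942489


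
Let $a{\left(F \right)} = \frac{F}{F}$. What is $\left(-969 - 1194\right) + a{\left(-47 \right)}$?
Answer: $-2162$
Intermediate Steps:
$a{\left(F \right)} = 1$
$\left(-969 - 1194\right) + a{\left(-47 \right)} = \left(-969 - 1194\right) + 1 = -2163 + 1 = -2162$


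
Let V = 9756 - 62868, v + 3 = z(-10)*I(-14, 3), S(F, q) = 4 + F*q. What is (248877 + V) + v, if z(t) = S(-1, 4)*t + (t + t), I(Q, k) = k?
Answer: 195702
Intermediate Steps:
z(t) = 2*t (z(t) = (4 - 1*4)*t + (t + t) = (4 - 4)*t + 2*t = 0*t + 2*t = 0 + 2*t = 2*t)
v = -63 (v = -3 + (2*(-10))*3 = -3 - 20*3 = -3 - 60 = -63)
V = -53112
(248877 + V) + v = (248877 - 53112) - 63 = 195765 - 63 = 195702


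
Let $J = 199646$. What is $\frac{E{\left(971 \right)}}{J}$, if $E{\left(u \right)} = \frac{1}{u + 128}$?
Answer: $\frac{1}{219410954} \approx 4.5577 \cdot 10^{-9}$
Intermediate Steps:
$E{\left(u \right)} = \frac{1}{128 + u}$
$\frac{E{\left(971 \right)}}{J} = \frac{1}{\left(128 + 971\right) 199646} = \frac{1}{1099} \cdot \frac{1}{199646} = \frac{1}{219410954}$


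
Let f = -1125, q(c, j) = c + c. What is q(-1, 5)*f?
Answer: 2250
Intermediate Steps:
q(c, j) = 2*c
q(-1, 5)*f = (2*(-1))*(-1125) = -2*(-1125) = 2250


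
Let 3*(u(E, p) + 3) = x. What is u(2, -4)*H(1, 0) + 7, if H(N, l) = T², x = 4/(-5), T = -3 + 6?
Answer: -112/5 ≈ -22.400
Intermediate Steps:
T = 3
x = -⅘ (x = 4*(-⅕) = -⅘ ≈ -0.80000)
u(E, p) = -49/15 (u(E, p) = -3 + (⅓)*(-⅘) = -3 - 4/15 = -49/15)
H(N, l) = 9 (H(N, l) = 3² = 9)
u(2, -4)*H(1, 0) + 7 = -49/15*9 + 7 = -147/5 + 7 = -112/5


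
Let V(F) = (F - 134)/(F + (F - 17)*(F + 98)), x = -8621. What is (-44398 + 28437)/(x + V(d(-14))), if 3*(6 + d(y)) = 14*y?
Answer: 174310081/94149017 ≈ 1.8514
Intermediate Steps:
d(y) = -6 + 14*y/3 (d(y) = -6 + (14*y)/3 = -6 + 14*y/3)
V(F) = (-134 + F)/(F + (-17 + F)*(98 + F))
(-44398 + 28437)/(x + V(d(-14))) = (-44398 + 28437)/(-8621 + (-134 + (-6 + (14/3)*(-14)))/(-1666 + (-6 + (14/3)*(-14))**2 + 82*(-6 + (14/3)*(-14)))) = -15961/(-8621 + (-134 + (-6 - 196/3))/(-1666 + (-6 - 196/3)**2 + 82*(-6 - 196/3))) = -15961/(-8621 + (-134 - 214/3)/(-1666 + (-214/3)**2 + 82*(-214/3))) = -15961/(-8621 - 616/3/(-1666 + 45796/9 - 17548/3)) = -15961/(-8621 - 616/3/(-21842/9)) = -15961/(-8621 - 9/21842*(-616/3)) = -15961/(-8621 + 924/10921) = -15961/(-94149017/10921) = -15961*(-10921/94149017) = 174310081/94149017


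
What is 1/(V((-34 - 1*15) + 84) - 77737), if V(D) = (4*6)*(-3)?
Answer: -1/77809 ≈ -1.2852e-5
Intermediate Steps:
V(D) = -72 (V(D) = 24*(-3) = -72)
1/(V((-34 - 1*15) + 84) - 77737) = 1/(-72 - 77737) = 1/(-77809) = -1/77809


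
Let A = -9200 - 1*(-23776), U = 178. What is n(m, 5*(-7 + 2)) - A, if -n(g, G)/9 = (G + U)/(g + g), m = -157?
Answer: -4575487/314 ≈ -14572.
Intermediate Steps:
n(g, G) = -9*(178 + G)/(2*g) (n(g, G) = -9*(G + 178)/(g + g) = -9*(178 + G)/(2*g))
A = 14576 (A = -9200 + 23776 = 14576)
n(m, 5*(-7 + 2)) - A = (9/2)*(-178 - 5*(-7 + 2))/(-157) - 1*14576 = (9/2)*(-1/157)*(-178 - 5*(-5)) - 14576 = (9/2)*(-1/157)*(-178 - 1*(-25)) - 14576 = (9/2)*(-1/157)*(-178 + 25) - 14576 = (9/2)*(-1/157)*(-153) - 14576 = 1377/314 - 14576 = -4575487/314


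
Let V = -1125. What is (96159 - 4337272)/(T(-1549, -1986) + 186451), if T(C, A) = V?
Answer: -4241113/185326 ≈ -22.885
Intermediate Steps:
T(C, A) = -1125
(96159 - 4337272)/(T(-1549, -1986) + 186451) = (96159 - 4337272)/(-1125 + 186451) = -4241113/185326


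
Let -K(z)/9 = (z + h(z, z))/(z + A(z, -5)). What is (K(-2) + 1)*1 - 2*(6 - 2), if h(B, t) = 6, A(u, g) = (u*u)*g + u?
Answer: -11/2 ≈ -5.5000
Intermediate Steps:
A(u, g) = u + g*u² (A(u, g) = u²*g + u = g*u² + u = u + g*u²)
K(z) = -9*(6 + z)/(z + z*(1 - 5*z)) (K(z) = -9*(z + 6)/(z + z*(1 - 5*z)) = -9*(6 + z)/(z + z*(1 - 5*z)))
(K(-2) + 1)*1 - 2*(6 - 2) = (9*(6 - 2)/(-2*(-2 + 5*(-2))) + 1)*1 - 2*(6 - 2) = (9*(-½)*4/(-2 - 10) + 1)*1 - 2*4 = (9*(-½)*4/(-12) + 1)*1 - 1*8 = (9*(-½)*(-1/12)*4 + 1)*1 - 8 = (3/2 + 1)*1 - 8 = (5/2)*1 - 8 = 5/2 - 8 = -11/2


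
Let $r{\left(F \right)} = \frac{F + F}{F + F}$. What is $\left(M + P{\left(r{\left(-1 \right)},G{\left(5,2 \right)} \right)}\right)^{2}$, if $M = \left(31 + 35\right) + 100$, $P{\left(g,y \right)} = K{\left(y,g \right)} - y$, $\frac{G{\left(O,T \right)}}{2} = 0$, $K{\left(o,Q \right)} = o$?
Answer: $27556$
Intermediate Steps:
$r{\left(F \right)} = 1$ ($r{\left(F \right)} = \frac{2 F}{2 F} = 2 F \frac{1}{2 F} = 1$)
$G{\left(O,T \right)} = 0$ ($G{\left(O,T \right)} = 2 \cdot 0 = 0$)
$P{\left(g,y \right)} = 0$ ($P{\left(g,y \right)} = y - y = 0$)
$M = 166$ ($M = 66 + 100 = 166$)
$\left(M + P{\left(r{\left(-1 \right)},G{\left(5,2 \right)} \right)}\right)^{2} = \left(166 + 0\right)^{2} = 166^{2} = 27556$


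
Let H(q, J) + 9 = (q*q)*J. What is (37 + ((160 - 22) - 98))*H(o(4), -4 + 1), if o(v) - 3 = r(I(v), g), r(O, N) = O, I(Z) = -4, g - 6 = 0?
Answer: -924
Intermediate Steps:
g = 6 (g = 6 + 0 = 6)
o(v) = -1 (o(v) = 3 - 4 = -1)
H(q, J) = -9 + J*q**2 (H(q, J) = -9 + (q*q)*J = -9 + q**2*J = -9 + J*q**2)
(37 + ((160 - 22) - 98))*H(o(4), -4 + 1) = (37 + ((160 - 22) - 98))*(-9 + (-4 + 1)*(-1)**2) = (37 + (138 - 98))*(-9 - 3*1) = (37 + 40)*(-9 - 3) = 77*(-12) = -924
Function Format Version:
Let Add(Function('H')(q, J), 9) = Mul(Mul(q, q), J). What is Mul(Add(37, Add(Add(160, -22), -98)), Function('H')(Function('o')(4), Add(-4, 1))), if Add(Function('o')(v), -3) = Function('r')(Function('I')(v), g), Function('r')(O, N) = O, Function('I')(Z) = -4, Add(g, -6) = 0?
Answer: -924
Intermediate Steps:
g = 6 (g = Add(6, 0) = 6)
Function('o')(v) = -1 (Function('o')(v) = Add(3, -4) = -1)
Function('H')(q, J) = Add(-9, Mul(J, Pow(q, 2))) (Function('H')(q, J) = Add(-9, Mul(Mul(q, q), J)) = Add(-9, Mul(Pow(q, 2), J)) = Add(-9, Mul(J, Pow(q, 2))))
Mul(Add(37, Add(Add(160, -22), -98)), Function('H')(Function('o')(4), Add(-4, 1))) = Mul(Add(37, Add(Add(160, -22), -98)), Add(-9, Mul(Add(-4, 1), Pow(-1, 2)))) = Mul(Add(37, Add(138, -98)), Add(-9, Mul(-3, 1))) = Mul(Add(37, 40), Add(-9, -3)) = Mul(77, -12) = -924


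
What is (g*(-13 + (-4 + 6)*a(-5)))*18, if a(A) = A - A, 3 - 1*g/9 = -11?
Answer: -29484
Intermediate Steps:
g = 126 (g = 27 - 9*(-11) = 27 + 99 = 126)
a(A) = 0
(g*(-13 + (-4 + 6)*a(-5)))*18 = (126*(-13 + (-4 + 6)*0))*18 = (126*(-13 + 2*0))*18 = (126*(-13 + 0))*18 = (126*(-13))*18 = -1638*18 = -29484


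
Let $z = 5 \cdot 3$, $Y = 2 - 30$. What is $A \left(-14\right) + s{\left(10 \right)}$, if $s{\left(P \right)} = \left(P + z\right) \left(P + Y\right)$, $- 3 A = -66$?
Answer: $-758$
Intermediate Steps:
$A = 22$ ($A = \left(- \frac{1}{3}\right) \left(-66\right) = 22$)
$Y = -28$ ($Y = 2 - 30 = -28$)
$z = 15$
$s{\left(P \right)} = \left(-28 + P\right) \left(15 + P\right)$ ($s{\left(P \right)} = \left(P + 15\right) \left(P - 28\right) = \left(15 + P\right) \left(-28 + P\right) = \left(-28 + P\right) \left(15 + P\right)$)
$A \left(-14\right) + s{\left(10 \right)} = 22 \left(-14\right) - \left(550 - 100\right) = -308 - 450 = -758$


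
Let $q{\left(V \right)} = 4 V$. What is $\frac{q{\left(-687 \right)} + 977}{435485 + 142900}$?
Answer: $- \frac{1771}{578385} \approx -0.003062$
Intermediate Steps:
$\frac{q{\left(-687 \right)} + 977}{435485 + 142900} = \frac{4 \left(-687\right) + 977}{435485 + 142900} = \frac{-2748 + 977}{578385} = \left(-1771\right) \frac{1}{578385} = - \frac{1771}{578385}$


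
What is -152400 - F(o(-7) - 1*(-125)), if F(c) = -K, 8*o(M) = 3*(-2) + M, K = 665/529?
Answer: -80618935/529 ≈ -1.5240e+5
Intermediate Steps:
K = 665/529 (K = 665*(1/529) = 665/529 ≈ 1.2571)
o(M) = -¾ + M/8 (o(M) = (3*(-2) + M)/8 = (-6 + M)/8 = -¾ + M/8)
F(c) = -665/529 (F(c) = -1*665/529 = -665/529)
-152400 - F(o(-7) - 1*(-125)) = -152400 - 1*(-665/529) = -152400 + 665/529 = -80618935/529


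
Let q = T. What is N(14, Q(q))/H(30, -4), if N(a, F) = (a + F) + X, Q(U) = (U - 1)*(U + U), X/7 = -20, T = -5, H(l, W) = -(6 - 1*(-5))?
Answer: 6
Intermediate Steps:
H(l, W) = -11 (H(l, W) = -(6 + 5) = -1*11 = -11)
q = -5
X = -140 (X = 7*(-20) = -140)
Q(U) = 2*U*(-1 + U) (Q(U) = (-1 + U)*(2*U) = 2*U*(-1 + U))
N(a, F) = -140 + F + a (N(a, F) = (a + F) - 140 = (F + a) - 140 = -140 + F + a)
N(14, Q(q))/H(30, -4) = (-140 + 2*(-5)*(-1 - 5) + 14)/(-11) = (-140 + 2*(-5)*(-6) + 14)*(-1/11) = (-140 + 60 + 14)*(-1/11) = -66*(-1/11) = 6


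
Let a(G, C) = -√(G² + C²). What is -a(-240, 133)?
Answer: √75289 ≈ 274.39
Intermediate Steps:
a(G, C) = -√(C² + G²)
-a(-240, 133) = -(-1)*√(133² + (-240)²) = -(-1)*√(17689 + 57600) = -(-1)*√75289 = √75289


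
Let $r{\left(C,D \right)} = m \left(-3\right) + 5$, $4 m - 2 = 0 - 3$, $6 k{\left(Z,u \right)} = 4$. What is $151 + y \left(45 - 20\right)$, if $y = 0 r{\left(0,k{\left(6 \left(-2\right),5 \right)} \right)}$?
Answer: $151$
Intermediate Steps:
$k{\left(Z,u \right)} = \frac{2}{3}$ ($k{\left(Z,u \right)} = \frac{1}{6} \cdot 4 = \frac{2}{3}$)
$m = - \frac{1}{4}$ ($m = \frac{1}{2} + \frac{0 - 3}{4} = \frac{1}{2} + \frac{1}{4} \left(-3\right) = \frac{1}{2} - \frac{3}{4} = - \frac{1}{4} \approx -0.25$)
$r{\left(C,D \right)} = \frac{23}{4}$ ($r{\left(C,D \right)} = \left(- \frac{1}{4}\right) \left(-3\right) + 5 = \frac{3}{4} + 5 = \frac{23}{4}$)
$y = 0$ ($y = 0 \cdot \frac{23}{4} = 0$)
$151 + y \left(45 - 20\right) = 151 + 0 \left(45 - 20\right) = 151 + 0 \cdot 25 = 151 + 0 = 151$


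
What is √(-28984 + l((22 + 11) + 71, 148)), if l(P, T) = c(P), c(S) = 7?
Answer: I*√28977 ≈ 170.23*I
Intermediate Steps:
l(P, T) = 7
√(-28984 + l((22 + 11) + 71, 148)) = √(-28984 + 7) = √(-28977) = I*√28977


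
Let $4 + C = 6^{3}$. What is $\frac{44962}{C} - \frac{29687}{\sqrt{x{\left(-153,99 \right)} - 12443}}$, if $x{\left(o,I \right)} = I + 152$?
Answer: $\frac{22481}{106} + \frac{29687 i \sqrt{762}}{3048} \approx 212.08 + 268.86 i$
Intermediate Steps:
$x{\left(o,I \right)} = 152 + I$
$C = 212$ ($C = -4 + 6^{3} = -4 + 216 = 212$)
$\frac{44962}{C} - \frac{29687}{\sqrt{x{\left(-153,99 \right)} - 12443}} = \frac{44962}{212} - \frac{29687}{\sqrt{\left(152 + 99\right) - 12443}} = 44962 \cdot \frac{1}{212} - \frac{29687}{\sqrt{251 - 12443}} = \frac{22481}{106} - \frac{29687}{\sqrt{-12192}} = \frac{22481}{106} - \frac{29687}{4 i \sqrt{762}} = \frac{22481}{106} - 29687 \left(- \frac{i \sqrt{762}}{3048}\right) = \frac{22481}{106} + \frac{29687 i \sqrt{762}}{3048}$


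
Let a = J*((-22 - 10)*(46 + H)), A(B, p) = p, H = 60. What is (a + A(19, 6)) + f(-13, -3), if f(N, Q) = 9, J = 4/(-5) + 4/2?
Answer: -20277/5 ≈ -4055.4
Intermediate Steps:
J = 6/5 (J = 4*(-1/5) + 4*(1/2) = -4/5 + 2 = 6/5 ≈ 1.2000)
a = -20352/5 (a = 6*((-22 - 10)*(46 + 60))/5 = 6*(-32*106)/5 = (6/5)*(-3392) = -20352/5 ≈ -4070.4)
(a + A(19, 6)) + f(-13, -3) = (-20352/5 + 6) + 9 = -20322/5 + 9 = -20277/5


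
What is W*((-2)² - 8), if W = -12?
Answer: 48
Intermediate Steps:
W*((-2)² - 8) = -12*((-2)² - 8) = -12*(4 - 8) = -12*(-4) = 48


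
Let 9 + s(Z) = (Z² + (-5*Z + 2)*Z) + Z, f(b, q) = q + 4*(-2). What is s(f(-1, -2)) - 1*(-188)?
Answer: -251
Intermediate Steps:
f(b, q) = -8 + q (f(b, q) = q - 8 = -8 + q)
s(Z) = -9 + Z + Z² + Z*(2 - 5*Z) (s(Z) = -9 + ((Z² + (-5*Z + 2)*Z) + Z) = -9 + ((Z² + (2 - 5*Z)*Z) + Z) = -9 + ((Z² + Z*(2 - 5*Z)) + Z) = -9 + (Z + Z² + Z*(2 - 5*Z)) = -9 + Z + Z² + Z*(2 - 5*Z))
s(f(-1, -2)) - 1*(-188) = (-9 - 4*(-8 - 2)² + 3*(-8 - 2)) - 1*(-188) = (-9 - 4*(-10)² + 3*(-10)) + 188 = (-9 - 4*100 - 30) + 188 = (-9 - 400 - 30) + 188 = -439 + 188 = -251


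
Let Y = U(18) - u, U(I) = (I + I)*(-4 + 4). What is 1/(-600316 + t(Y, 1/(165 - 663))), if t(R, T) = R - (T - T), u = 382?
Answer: -1/600698 ≈ -1.6647e-6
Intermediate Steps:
U(I) = 0 (U(I) = (2*I)*0 = 0)
Y = -382 (Y = 0 - 1*382 = 0 - 382 = -382)
t(R, T) = R (t(R, T) = R - 1*0 = R + 0 = R)
1/(-600316 + t(Y, 1/(165 - 663))) = 1/(-600316 - 382) = 1/(-600698) = -1/600698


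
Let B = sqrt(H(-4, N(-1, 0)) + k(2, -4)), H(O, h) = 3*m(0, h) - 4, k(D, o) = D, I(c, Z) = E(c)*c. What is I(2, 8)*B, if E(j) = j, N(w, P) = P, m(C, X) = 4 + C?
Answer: 4*sqrt(10) ≈ 12.649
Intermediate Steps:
I(c, Z) = c**2 (I(c, Z) = c*c = c**2)
H(O, h) = 8 (H(O, h) = 3*(4 + 0) - 4 = 3*4 - 4 = 12 - 4 = 8)
B = sqrt(10) (B = sqrt(8 + 2) = sqrt(10) ≈ 3.1623)
I(2, 8)*B = 2**2*sqrt(10) = 4*sqrt(10)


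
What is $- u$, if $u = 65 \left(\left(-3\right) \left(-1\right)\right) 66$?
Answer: $-12870$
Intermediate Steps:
$u = 12870$ ($u = 65 \cdot 3 \cdot 66 = 195 \cdot 66 = 12870$)
$- u = \left(-1\right) 12870 = -12870$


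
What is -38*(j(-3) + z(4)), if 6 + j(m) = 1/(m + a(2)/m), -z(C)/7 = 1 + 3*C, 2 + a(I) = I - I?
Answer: 25916/7 ≈ 3702.3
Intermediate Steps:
a(I) = -2 (a(I) = -2 + (I - I) = -2 + 0 = -2)
z(C) = -7 - 21*C (z(C) = -7*(1 + 3*C) = -7 - 21*C)
j(m) = -6 + 1/(m - 2/m)
-38*(j(-3) + z(4)) = -38*((12 - 3 - 6*(-3)**2)/(-2 + (-3)**2) + (-7 - 21*4)) = -38*((12 - 3 - 6*9)/(-2 + 9) + (-7 - 84)) = -38*((12 - 3 - 54)/7 - 91) = -38*((1/7)*(-45) - 91) = -38*(-45/7 - 91) = -38*(-682/7) = 25916/7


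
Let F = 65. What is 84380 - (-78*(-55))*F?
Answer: -194470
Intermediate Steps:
84380 - (-78*(-55))*F = 84380 - (-78*(-55))*65 = 84380 - 4290*65 = 84380 - 1*278850 = 84380 - 278850 = -194470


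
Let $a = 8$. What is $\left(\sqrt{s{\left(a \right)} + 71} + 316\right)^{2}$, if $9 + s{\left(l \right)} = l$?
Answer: $\left(316 + \sqrt{70}\right)^{2} \approx 1.0521 \cdot 10^{5}$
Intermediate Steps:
$s{\left(l \right)} = -9 + l$
$\left(\sqrt{s{\left(a \right)} + 71} + 316\right)^{2} = \left(\sqrt{\left(-9 + 8\right) + 71} + 316\right)^{2} = \left(\sqrt{-1 + 71} + 316\right)^{2} = \left(\sqrt{70} + 316\right)^{2} = \left(316 + \sqrt{70}\right)^{2}$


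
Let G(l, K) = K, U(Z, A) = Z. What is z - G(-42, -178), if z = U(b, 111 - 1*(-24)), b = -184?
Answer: -6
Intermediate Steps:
z = -184
z - G(-42, -178) = -184 - 1*(-178) = -184 + 178 = -6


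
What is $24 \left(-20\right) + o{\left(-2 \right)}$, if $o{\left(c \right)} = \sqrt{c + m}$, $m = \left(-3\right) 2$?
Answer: $-480 + 2 i \sqrt{2} \approx -480.0 + 2.8284 i$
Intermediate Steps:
$m = -6$
$o{\left(c \right)} = \sqrt{-6 + c}$ ($o{\left(c \right)} = \sqrt{c - 6} = \sqrt{-6 + c}$)
$24 \left(-20\right) + o{\left(-2 \right)} = 24 \left(-20\right) + \sqrt{-6 - 2} = -480 + \sqrt{-8} = -480 + 2 i \sqrt{2}$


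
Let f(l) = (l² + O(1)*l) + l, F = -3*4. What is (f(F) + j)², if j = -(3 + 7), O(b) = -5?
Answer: 33124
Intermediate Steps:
F = -12
j = -10 (j = -1*10 = -10)
f(l) = l² - 4*l (f(l) = (l² - 5*l) + l = l² - 4*l)
(f(F) + j)² = (-12*(-4 - 12) - 10)² = (-12*(-16) - 10)² = (192 - 10)² = 182² = 33124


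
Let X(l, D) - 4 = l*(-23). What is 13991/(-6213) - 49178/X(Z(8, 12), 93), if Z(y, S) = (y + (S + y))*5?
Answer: 216043/16568 ≈ 13.040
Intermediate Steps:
Z(y, S) = 5*S + 10*y (Z(y, S) = (S + 2*y)*5 = 5*S + 10*y)
X(l, D) = 4 - 23*l (X(l, D) = 4 + l*(-23) = 4 - 23*l)
13991/(-6213) - 49178/X(Z(8, 12), 93) = 13991/(-6213) - 49178/(4 - 23*(5*12 + 10*8)) = 13991*(-1/6213) - 49178/(4 - 23*(60 + 80)) = -13991/6213 - 49178/(4 - 23*140) = -13991/6213 - 49178/(4 - 3220) = -13991/6213 - 49178/(-3216) = -13991/6213 - 49178*(-1/3216) = -13991/6213 + 367/24 = 216043/16568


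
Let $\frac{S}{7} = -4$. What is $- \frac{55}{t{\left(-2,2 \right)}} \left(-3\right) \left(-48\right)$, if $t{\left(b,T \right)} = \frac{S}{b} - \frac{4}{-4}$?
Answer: $-528$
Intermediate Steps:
$S = -28$ ($S = 7 \left(-4\right) = -28$)
$t{\left(b,T \right)} = 1 - \frac{28}{b}$ ($t{\left(b,T \right)} = - \frac{28}{b} - \frac{4}{-4} = - \frac{28}{b} - -1 = - \frac{28}{b} + 1 = 1 - \frac{28}{b}$)
$- \frac{55}{t{\left(-2,2 \right)}} \left(-3\right) \left(-48\right) = - \frac{55}{\frac{1}{-2} \left(-28 - 2\right)} \left(-3\right) \left(-48\right) = - \frac{55}{\left(- \frac{1}{2}\right) \left(-30\right)} \left(-3\right) \left(-48\right) = - \frac{55}{15} \left(-3\right) \left(-48\right) = \left(-55\right) \frac{1}{15} \left(-3\right) \left(-48\right) = \left(- \frac{11}{3}\right) \left(-3\right) \left(-48\right) = 11 \left(-48\right) = -528$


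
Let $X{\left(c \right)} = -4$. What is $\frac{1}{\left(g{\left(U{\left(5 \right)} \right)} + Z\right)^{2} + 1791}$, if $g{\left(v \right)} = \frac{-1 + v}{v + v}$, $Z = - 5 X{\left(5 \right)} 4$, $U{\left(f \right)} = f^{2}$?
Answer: $\frac{625}{5167519} \approx 0.00012095$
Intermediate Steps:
$Z = 80$ ($Z = \left(-5\right) \left(-4\right) 4 = 20 \cdot 4 = 80$)
$g{\left(v \right)} = \frac{-1 + v}{2 v}$
$\frac{1}{\left(g{\left(U{\left(5 \right)} \right)} + Z\right)^{2} + 1791} = \frac{1}{\left(\frac{-1 + 5^{2}}{2 \cdot 5^{2}} + 80\right)^{2} + 1791} = \frac{1}{\left(\frac{-1 + 25}{2 \cdot 25} + 80\right)^{2} + 1791} = \frac{1}{\left(\frac{1}{2} \cdot \frac{1}{25} \cdot 24 + 80\right)^{2} + 1791} = \frac{1}{\left(\frac{12}{25} + 80\right)^{2} + 1791} = \frac{1}{\left(\frac{2012}{25}\right)^{2} + 1791} = \frac{1}{\frac{4048144}{625} + 1791} = \frac{1}{\frac{5167519}{625}} = \frac{625}{5167519}$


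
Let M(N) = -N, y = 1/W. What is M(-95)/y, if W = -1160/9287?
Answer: -110200/9287 ≈ -11.866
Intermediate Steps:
W = -1160/9287 (W = -1160*1/9287 = -1160/9287 ≈ -0.12491)
y = -9287/1160 (y = 1/(-1160/9287) = -9287/1160 ≈ -8.0060)
M(-95)/y = (-1*(-95))/(-9287/1160) = 95*(-1160/9287) = -110200/9287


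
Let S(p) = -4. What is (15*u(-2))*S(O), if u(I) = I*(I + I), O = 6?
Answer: -480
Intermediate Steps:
u(I) = 2*I² (u(I) = I*(2*I) = 2*I²)
(15*u(-2))*S(O) = (15*(2*(-2)²))*(-4) = (15*(2*4))*(-4) = (15*8)*(-4) = 120*(-4) = -480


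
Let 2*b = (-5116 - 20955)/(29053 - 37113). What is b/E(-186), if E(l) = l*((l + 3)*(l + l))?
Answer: -841/6584310720 ≈ -1.2773e-7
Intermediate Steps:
E(l) = 2*l²*(3 + l) (E(l) = l*((3 + l)*(2*l)) = l*(2*l*(3 + l)) = 2*l²*(3 + l))
b = 841/520 (b = ((-5116 - 20955)/(29053 - 37113))/2 = (-26071/(-8060))/2 = (-26071*(-1/8060))/2 = (½)*(841/260) = 841/520 ≈ 1.6173)
b/E(-186) = 841/(520*((2*(-186)²*(3 - 186)))) = 841/(520*((2*34596*(-183)))) = (841/520)/(-12662136) = (841/520)*(-1/12662136) = -841/6584310720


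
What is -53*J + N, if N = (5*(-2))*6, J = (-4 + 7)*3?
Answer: -537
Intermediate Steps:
J = 9 (J = 3*3 = 9)
N = -60 (N = -10*6 = -60)
-53*J + N = -53*9 - 60 = -477 - 60 = -537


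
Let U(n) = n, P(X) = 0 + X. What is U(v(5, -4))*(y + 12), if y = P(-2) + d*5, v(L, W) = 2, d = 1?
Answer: 30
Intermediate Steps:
P(X) = X
y = 3 (y = -2 + 1*5 = -2 + 5 = 3)
U(v(5, -4))*(y + 12) = 2*(3 + 12) = 2*15 = 30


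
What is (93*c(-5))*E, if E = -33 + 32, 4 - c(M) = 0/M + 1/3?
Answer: -341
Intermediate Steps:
c(M) = 11/3 (c(M) = 4 - (0/M + 1/3) = 4 - (0 + 1*(⅓)) = 4 - (0 + ⅓) = 4 - 1*⅓ = 4 - ⅓ = 11/3)
E = -1
(93*c(-5))*E = (93*(11/3))*(-1) = 341*(-1) = -341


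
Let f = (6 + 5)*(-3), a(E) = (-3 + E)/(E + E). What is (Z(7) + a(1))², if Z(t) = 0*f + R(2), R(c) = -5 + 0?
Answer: 36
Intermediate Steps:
R(c) = -5
a(E) = (-3 + E)/(2*E) (a(E) = (-3 + E)/((2*E)) = (-3 + E)*(1/(2*E)) = (-3 + E)/(2*E))
f = -33 (f = 11*(-3) = -33)
Z(t) = -5 (Z(t) = 0*(-33) - 5 = 0 - 5 = -5)
(Z(7) + a(1))² = (-5 + (½)*(-3 + 1)/1)² = (-5 + (½)*1*(-2))² = (-5 - 1)² = (-6)² = 36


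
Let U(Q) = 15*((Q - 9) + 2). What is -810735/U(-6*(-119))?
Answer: -54049/707 ≈ -76.448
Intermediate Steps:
U(Q) = -105 + 15*Q (U(Q) = 15*((-9 + Q) + 2) = 15*(-7 + Q) = -105 + 15*Q)
-810735/U(-6*(-119)) = -810735/(-105 + 15*(-6*(-119))) = -810735/(-105 + 15*714) = -810735/(-105 + 10710) = -810735/10605 = -810735*1/10605 = -54049/707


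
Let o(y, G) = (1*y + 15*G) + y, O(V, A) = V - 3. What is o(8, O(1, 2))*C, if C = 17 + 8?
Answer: -350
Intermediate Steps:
O(V, A) = -3 + V
C = 25
o(y, G) = 2*y + 15*G (o(y, G) = (y + 15*G) + y = 2*y + 15*G)
o(8, O(1, 2))*C = (2*8 + 15*(-3 + 1))*25 = (16 + 15*(-2))*25 = (16 - 30)*25 = -14*25 = -350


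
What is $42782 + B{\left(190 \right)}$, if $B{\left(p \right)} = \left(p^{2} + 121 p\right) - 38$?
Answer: $101834$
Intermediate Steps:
$B{\left(p \right)} = -38 + p^{2} + 121 p$
$42782 + B{\left(190 \right)} = 42782 + \left(-38 + 190^{2} + 121 \cdot 190\right) = 42782 + \left(-38 + 36100 + 22990\right) = 42782 + 59052 = 101834$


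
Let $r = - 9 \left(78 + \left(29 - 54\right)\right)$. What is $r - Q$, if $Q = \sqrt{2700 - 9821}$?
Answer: $-477 - i \sqrt{7121} \approx -477.0 - 84.386 i$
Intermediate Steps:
$r = -477$ ($r = - 9 \left(78 + \left(29 - 54\right)\right) = - 9 \left(78 - 25\right) = \left(-9\right) 53 = -477$)
$Q = i \sqrt{7121}$ ($Q = \sqrt{-7121} = i \sqrt{7121} \approx 84.386 i$)
$r - Q = -477 - i \sqrt{7121}$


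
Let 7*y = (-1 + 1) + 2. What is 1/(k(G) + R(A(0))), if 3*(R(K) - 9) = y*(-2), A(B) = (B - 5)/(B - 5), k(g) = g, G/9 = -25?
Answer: -21/4540 ≈ -0.0046256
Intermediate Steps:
G = -225 (G = 9*(-25) = -225)
y = 2/7 (y = ((-1 + 1) + 2)/7 = (0 + 2)/7 = (⅐)*2 = 2/7 ≈ 0.28571)
A(B) = 1 (A(B) = (-5 + B)/(-5 + B) = 1)
R(K) = 185/21 (R(K) = 9 + ((2/7)*(-2))/3 = 9 + (⅓)*(-4/7) = 9 - 4/21 = 185/21)
1/(k(G) + R(A(0))) = 1/(-225 + 185/21) = 1/(-4540/21) = -21/4540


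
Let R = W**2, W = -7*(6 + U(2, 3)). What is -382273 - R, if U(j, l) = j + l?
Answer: -388202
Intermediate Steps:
W = -77 (W = -7*(6 + (2 + 3)) = -7*(6 + 5) = -7*11 = -77)
R = 5929 (R = (-77)**2 = 5929)
-382273 - R = -382273 - 1*5929 = -382273 - 5929 = -388202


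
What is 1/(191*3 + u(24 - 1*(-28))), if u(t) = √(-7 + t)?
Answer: 191/109428 - √5/109428 ≈ 0.0017250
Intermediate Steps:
1/(191*3 + u(24 - 1*(-28))) = 1/(191*3 + √(-7 + (24 - 1*(-28)))) = 1/(573 + √(-7 + (24 + 28))) = 1/(573 + √(-7 + 52)) = 1/(573 + √45) = 1/(573 + 3*√5)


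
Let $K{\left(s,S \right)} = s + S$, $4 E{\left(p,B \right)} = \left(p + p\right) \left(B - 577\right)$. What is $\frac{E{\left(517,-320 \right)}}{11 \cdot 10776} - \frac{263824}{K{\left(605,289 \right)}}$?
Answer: $- \frac{953937499}{3211248} \approx -297.06$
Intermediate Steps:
$E{\left(p,B \right)} = \frac{p \left(-577 + B\right)}{2}$ ($E{\left(p,B \right)} = \frac{\left(p + p\right) \left(B - 577\right)}{4} = \frac{2 p \left(-577 + B\right)}{4} = \frac{p \left(-577 + B\right)}{2}$)
$K{\left(s,S \right)} = S + s$
$\frac{E{\left(517,-320 \right)}}{11 \cdot 10776} - \frac{263824}{K{\left(605,289 \right)}} = \frac{\frac{1}{2} \cdot 517 \left(-577 - 320\right)}{11 \cdot 10776} - \frac{263824}{289 + 605} = \frac{\frac{1}{2} \cdot 517 \left(-897\right)}{118536} - \frac{263824}{894} = \left(- \frac{463749}{2}\right) \frac{1}{118536} - \frac{131912}{447} = - \frac{14053}{7184} - \frac{131912}{447} = - \frac{953937499}{3211248}$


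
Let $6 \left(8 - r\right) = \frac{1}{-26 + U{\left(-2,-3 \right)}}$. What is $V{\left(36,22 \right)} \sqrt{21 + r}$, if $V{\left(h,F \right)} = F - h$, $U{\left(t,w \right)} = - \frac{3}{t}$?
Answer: $- \frac{4 \sqrt{3198}}{3} \approx -75.401$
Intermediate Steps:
$r = \frac{1177}{147}$ ($r = 8 - \frac{1}{6 \left(-26 - \frac{3}{-2}\right)} = 8 - \frac{1}{6 \left(-26 - - \frac{3}{2}\right)} = 8 - \frac{1}{6 \left(-26 + \frac{3}{2}\right)} = 8 - \frac{1}{6 \left(- \frac{49}{2}\right)} = 8 - - \frac{1}{147} = 8 + \frac{1}{147} = \frac{1177}{147} \approx 8.0068$)
$V{\left(36,22 \right)} \sqrt{21 + r} = \left(22 - 36\right) \sqrt{21 + \frac{1177}{147}} = \left(22 - 36\right) \sqrt{\frac{4264}{147}} = - 14 \frac{2 \sqrt{3198}}{21} = - \frac{4 \sqrt{3198}}{3}$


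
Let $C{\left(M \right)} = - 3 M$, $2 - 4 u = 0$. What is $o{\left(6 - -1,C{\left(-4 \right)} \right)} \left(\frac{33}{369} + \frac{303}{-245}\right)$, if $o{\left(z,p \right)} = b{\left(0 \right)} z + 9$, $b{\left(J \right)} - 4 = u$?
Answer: $- \frac{466749}{10045} \approx -46.466$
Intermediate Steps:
$u = \frac{1}{2}$ ($u = \frac{1}{2} - 0 = \frac{1}{2} + 0 = \frac{1}{2} \approx 0.5$)
$b{\left(J \right)} = \frac{9}{2}$ ($b{\left(J \right)} = 4 + \frac{1}{2} = \frac{9}{2}$)
$o{\left(z,p \right)} = 9 + \frac{9 z}{2}$ ($o{\left(z,p \right)} = \frac{9 z}{2} + 9 = 9 + \frac{9 z}{2}$)
$o{\left(6 - -1,C{\left(-4 \right)} \right)} \left(\frac{33}{369} + \frac{303}{-245}\right) = \left(9 + \frac{9 \left(6 - -1\right)}{2}\right) \left(\frac{33}{369} + \frac{303}{-245}\right) = \left(9 + \frac{9 \left(6 + 1\right)}{2}\right) \left(33 \cdot \frac{1}{369} + 303 \left(- \frac{1}{245}\right)\right) = \left(9 + \frac{9}{2} \cdot 7\right) \left(\frac{11}{123} - \frac{303}{245}\right) = \left(9 + \frac{63}{2}\right) \left(- \frac{34574}{30135}\right) = \frac{81}{2} \left(- \frac{34574}{30135}\right) = - \frac{466749}{10045}$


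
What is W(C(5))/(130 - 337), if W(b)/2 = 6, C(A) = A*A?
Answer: -4/69 ≈ -0.057971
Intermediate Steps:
C(A) = A²
W(b) = 12 (W(b) = 2*6 = 12)
W(C(5))/(130 - 337) = 12/(130 - 337) = 12/(-207) = 12*(-1/207) = -4/69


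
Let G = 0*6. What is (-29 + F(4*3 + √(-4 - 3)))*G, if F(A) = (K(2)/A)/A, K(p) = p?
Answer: 0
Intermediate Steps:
G = 0
F(A) = 2/A² (F(A) = (2/A)/A = 2/A²)
(-29 + F(4*3 + √(-4 - 3)))*G = (-29 + 2/(4*3 + √(-4 - 3))²)*0 = (-29 + 2/(12 + √(-7))²)*0 = (-29 + 2/(12 + I*√7)²)*0 = 0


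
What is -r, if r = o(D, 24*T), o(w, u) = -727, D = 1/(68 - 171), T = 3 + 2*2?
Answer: 727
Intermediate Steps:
T = 7 (T = 3 + 4 = 7)
D = -1/103 (D = 1/(-103) = -1/103 ≈ -0.0097087)
r = -727
-r = -1*(-727) = 727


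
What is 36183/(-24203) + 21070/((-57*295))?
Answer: -223674871/81394689 ≈ -2.7480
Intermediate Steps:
36183/(-24203) + 21070/((-57*295)) = 36183*(-1/24203) + 21070/(-16815) = -36183/24203 + 21070*(-1/16815) = -36183/24203 - 4214/3363 = -223674871/81394689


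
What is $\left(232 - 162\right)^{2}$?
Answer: $4900$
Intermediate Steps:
$\left(232 - 162\right)^{2} = 70^{2} = 4900$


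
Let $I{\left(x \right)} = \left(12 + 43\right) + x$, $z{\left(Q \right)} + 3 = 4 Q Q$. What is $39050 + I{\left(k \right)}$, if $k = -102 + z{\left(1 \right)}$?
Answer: $39004$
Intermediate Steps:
$z{\left(Q \right)} = -3 + 4 Q^{2}$ ($z{\left(Q \right)} = -3 + 4 Q Q = -3 + 4 Q^{2}$)
$k = -101$ ($k = -102 - \left(3 - 4 \cdot 1^{2}\right) = -102 + \left(-3 + 4 \cdot 1\right) = -102 + \left(-3 + 4\right) = -102 + 1 = -101$)
$I{\left(x \right)} = 55 + x$
$39050 + I{\left(k \right)} = 39050 + \left(55 - 101\right) = 39050 - 46 = 39004$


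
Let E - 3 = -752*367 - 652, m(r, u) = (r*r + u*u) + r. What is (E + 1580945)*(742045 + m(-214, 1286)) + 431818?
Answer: 3184377747794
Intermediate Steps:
m(r, u) = r + r² + u² (m(r, u) = (r² + u²) + r = r + r² + u²)
E = -276633 (E = 3 + (-752*367 - 652) = 3 + (-275984 - 652) = 3 - 276636 = -276633)
(E + 1580945)*(742045 + m(-214, 1286)) + 431818 = (-276633 + 1580945)*(742045 + (-214 + (-214)² + 1286²)) + 431818 = 1304312*(742045 + (-214 + 45796 + 1653796)) + 431818 = 1304312*(742045 + 1699378) + 431818 = 1304312*2441423 + 431818 = 3184377315976 + 431818 = 3184377747794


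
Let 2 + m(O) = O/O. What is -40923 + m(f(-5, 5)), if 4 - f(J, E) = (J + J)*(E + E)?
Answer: -40924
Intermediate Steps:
f(J, E) = 4 - 4*E*J (f(J, E) = 4 - (J + J)*(E + E) = 4 - 2*J*2*E = 4 - 4*E*J)
m(O) = -1 (m(O) = -2 + O/O = -2 + 1 = -1)
-40923 + m(f(-5, 5)) = -40923 - 1 = -40924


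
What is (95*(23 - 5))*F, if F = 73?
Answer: 124830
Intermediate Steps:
(95*(23 - 5))*F = (95*(23 - 5))*73 = (95*18)*73 = 1710*73 = 124830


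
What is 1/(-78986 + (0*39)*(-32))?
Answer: -1/78986 ≈ -1.2660e-5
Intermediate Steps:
1/(-78986 + (0*39)*(-32)) = 1/(-78986 + 0*(-32)) = 1/(-78986 + 0) = 1/(-78986) = -1/78986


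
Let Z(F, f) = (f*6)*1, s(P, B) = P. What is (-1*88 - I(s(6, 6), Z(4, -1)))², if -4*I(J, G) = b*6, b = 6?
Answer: 6241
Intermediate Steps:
Z(F, f) = 6*f (Z(F, f) = (6*f)*1 = 6*f)
I(J, G) = -9 (I(J, G) = -3*6/2 = -¼*36 = -9)
(-1*88 - I(s(6, 6), Z(4, -1)))² = (-1*88 - 1*(-9))² = (-88 + 9)² = (-79)² = 6241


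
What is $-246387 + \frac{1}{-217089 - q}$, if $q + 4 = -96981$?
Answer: $- \frac{29592064249}{120104} \approx -2.4639 \cdot 10^{5}$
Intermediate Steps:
$q = -96985$ ($q = -4 - 96981 = -96985$)
$-246387 + \frac{1}{-217089 - q} = -246387 + \frac{1}{-217089 - -96985} = -246387 + \frac{1}{-217089 + 96985} = -246387 + \frac{1}{-120104} = -246387 - \frac{1}{120104} = - \frac{29592064249}{120104}$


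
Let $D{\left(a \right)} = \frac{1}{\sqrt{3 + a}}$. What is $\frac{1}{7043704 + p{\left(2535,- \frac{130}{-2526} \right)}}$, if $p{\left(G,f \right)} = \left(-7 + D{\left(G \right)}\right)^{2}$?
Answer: $\frac{45371940501870}{319588742043744865777} + \frac{106596 \sqrt{282}}{319588742043744865777} \approx 1.4197 \cdot 10^{-7}$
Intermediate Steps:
$D{\left(a \right)} = \frac{1}{\sqrt{3 + a}}$
$p{\left(G,f \right)} = \left(-7 + \frac{1}{\sqrt{3 + G}}\right)^{2}$
$\frac{1}{7043704 + p{\left(2535,- \frac{130}{-2526} \right)}} = \frac{1}{7043704 + \frac{\left(-1 + 7 \sqrt{3 + 2535}\right)^{2}}{3 + 2535}} = \frac{1}{7043704 + \frac{\left(-1 + 7 \sqrt{2538}\right)^{2}}{2538}} = \frac{1}{7043704 + \left(-1 + 7 \cdot 3 \sqrt{282}\right)^{2} \cdot \frac{1}{2538}} = \frac{1}{7043704 + \left(-1 + 21 \sqrt{282}\right)^{2} \cdot \frac{1}{2538}} = \frac{1}{7043704 + \frac{\left(-1 + 21 \sqrt{282}\right)^{2}}{2538}}$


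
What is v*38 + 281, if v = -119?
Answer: -4241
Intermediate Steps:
v*38 + 281 = -119*38 + 281 = -4522 + 281 = -4241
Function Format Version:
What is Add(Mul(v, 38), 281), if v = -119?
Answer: -4241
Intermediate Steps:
Add(Mul(v, 38), 281) = Add(Mul(-119, 38), 281) = Add(-4522, 281) = -4241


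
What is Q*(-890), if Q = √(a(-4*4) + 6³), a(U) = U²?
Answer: -1780*√118 ≈ -19336.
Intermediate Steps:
Q = 2*√118 (Q = √((-4*4)² + 6³) = √((-16)² + 216) = √(256 + 216) = √472 = 2*√118 ≈ 21.726)
Q*(-890) = (2*√118)*(-890) = -1780*√118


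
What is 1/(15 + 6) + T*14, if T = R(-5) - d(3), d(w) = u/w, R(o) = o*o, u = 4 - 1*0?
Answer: 6959/21 ≈ 331.38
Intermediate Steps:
u = 4 (u = 4 + 0 = 4)
R(o) = o²
d(w) = 4/w
T = 71/3 (T = (-5)² - 4/3 = 25 - 4/3 = 71/3 ≈ 23.667)
1/(15 + 6) + T*14 = 1/(15 + 6) + (71/3)*14 = 1/21 + 994/3 = 6959/21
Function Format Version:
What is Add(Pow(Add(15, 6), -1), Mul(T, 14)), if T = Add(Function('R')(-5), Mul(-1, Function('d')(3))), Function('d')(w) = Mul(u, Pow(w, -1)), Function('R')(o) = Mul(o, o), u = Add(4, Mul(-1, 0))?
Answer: Rational(6959, 21) ≈ 331.38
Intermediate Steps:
u = 4 (u = Add(4, 0) = 4)
Function('R')(o) = Pow(o, 2)
Function('d')(w) = Mul(4, Pow(w, -1))
T = Rational(71, 3) (T = Add(Pow(-5, 2), Mul(-1, Mul(4, Pow(3, -1)))) = Add(25, Mul(-1, Mul(4, Rational(1, 3)))) = Add(25, Mul(-1, Rational(4, 3))) = Add(25, Rational(-4, 3)) = Rational(71, 3) ≈ 23.667)
Add(Pow(Add(15, 6), -1), Mul(T, 14)) = Add(Pow(Add(15, 6), -1), Mul(Rational(71, 3), 14)) = Add(Pow(21, -1), Rational(994, 3)) = Add(Rational(1, 21), Rational(994, 3)) = Rational(6959, 21)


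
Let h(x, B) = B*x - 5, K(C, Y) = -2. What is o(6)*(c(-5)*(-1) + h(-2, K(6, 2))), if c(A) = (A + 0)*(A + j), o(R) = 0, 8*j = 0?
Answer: 0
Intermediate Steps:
j = 0 (j = (1/8)*0 = 0)
h(x, B) = -5 + B*x
c(A) = A**2 (c(A) = (A + 0)*(A + 0) = A*A = A**2)
o(6)*(c(-5)*(-1) + h(-2, K(6, 2))) = 0*((-5)**2*(-1) + (-5 - 2*(-2))) = 0*(25*(-1) + (-5 + 4)) = 0*(-25 - 1) = 0*(-26) = 0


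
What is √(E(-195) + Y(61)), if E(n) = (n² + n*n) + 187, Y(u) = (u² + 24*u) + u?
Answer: √81483 ≈ 285.45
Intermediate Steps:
Y(u) = u² + 25*u
E(n) = 187 + 2*n² (E(n) = (n² + n²) + 187 = 2*n² + 187 = 187 + 2*n²)
√(E(-195) + Y(61)) = √((187 + 2*(-195)²) + 61*(25 + 61)) = √((187 + 2*38025) + 61*86) = √((187 + 76050) + 5246) = √(76237 + 5246) = √81483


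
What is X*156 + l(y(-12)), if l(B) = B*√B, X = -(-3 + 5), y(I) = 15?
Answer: -312 + 15*√15 ≈ -253.91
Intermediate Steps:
X = -2 (X = -1*2 = -2)
l(B) = B^(3/2)
X*156 + l(y(-12)) = -2*156 + 15^(3/2) = -312 + 15*√15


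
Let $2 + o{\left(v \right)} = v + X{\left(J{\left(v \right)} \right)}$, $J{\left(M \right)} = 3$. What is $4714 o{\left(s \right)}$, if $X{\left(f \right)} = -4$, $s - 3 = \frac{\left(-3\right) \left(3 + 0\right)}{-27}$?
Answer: $- \frac{37712}{3} \approx -12571.0$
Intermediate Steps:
$s = \frac{10}{3}$ ($s = 3 + \frac{\left(-3\right) \left(3 + 0\right)}{-27} = 3 + \left(-3\right) 3 \left(- \frac{1}{27}\right) = 3 - - \frac{1}{3} = 3 + \frac{1}{3} = \frac{10}{3} \approx 3.3333$)
$o{\left(v \right)} = -6 + v$ ($o{\left(v \right)} = -2 + \left(v - 4\right) = -2 + \left(-4 + v\right) = -6 + v$)
$4714 o{\left(s \right)} = 4714 \left(-6 + \frac{10}{3}\right) = 4714 \left(- \frac{8}{3}\right) = - \frac{37712}{3}$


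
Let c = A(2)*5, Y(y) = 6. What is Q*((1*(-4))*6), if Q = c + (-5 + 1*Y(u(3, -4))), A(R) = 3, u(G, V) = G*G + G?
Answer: -384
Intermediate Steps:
u(G, V) = G + G² (u(G, V) = G² + G = G + G²)
c = 15 (c = 3*5 = 15)
Q = 16 (Q = 15 + (-5 + 1*6) = 15 + (-5 + 6) = 15 + 1 = 16)
Q*((1*(-4))*6) = 16*((1*(-4))*6) = 16*(-4*6) = 16*(-24) = -384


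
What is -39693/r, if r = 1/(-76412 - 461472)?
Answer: 21350229612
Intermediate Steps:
r = -1/537884 (r = 1/(-537884) = -1/537884 ≈ -1.8591e-6)
-39693/r = -39693/(-1/537884) = -39693*(-537884) = 21350229612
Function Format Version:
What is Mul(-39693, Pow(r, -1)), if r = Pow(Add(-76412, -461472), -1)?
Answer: 21350229612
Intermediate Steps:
r = Rational(-1, 537884) (r = Pow(-537884, -1) = Rational(-1, 537884) ≈ -1.8591e-6)
Mul(-39693, Pow(r, -1)) = Mul(-39693, Pow(Rational(-1, 537884), -1)) = Mul(-39693, -537884) = 21350229612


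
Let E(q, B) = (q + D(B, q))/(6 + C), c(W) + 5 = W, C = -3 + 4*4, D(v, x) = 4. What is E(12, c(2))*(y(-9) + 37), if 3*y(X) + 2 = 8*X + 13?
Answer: 800/57 ≈ 14.035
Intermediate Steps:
C = 13 (C = -3 + 16 = 13)
c(W) = -5 + W
y(X) = 11/3 + 8*X/3 (y(X) = -⅔ + (8*X + 13)/3 = -⅔ + (13 + 8*X)/3 = -⅔ + (13/3 + 8*X/3) = 11/3 + 8*X/3)
E(q, B) = 4/19 + q/19 (E(q, B) = (q + 4)/(6 + 13) = (4 + q)/19 = (4 + q)*(1/19) = 4/19 + q/19)
E(12, c(2))*(y(-9) + 37) = (4/19 + (1/19)*12)*((11/3 + (8/3)*(-9)) + 37) = (4/19 + 12/19)*((11/3 - 24) + 37) = 16*(-61/3 + 37)/19 = (16/19)*(50/3) = 800/57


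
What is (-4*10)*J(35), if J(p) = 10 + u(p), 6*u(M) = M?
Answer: -1900/3 ≈ -633.33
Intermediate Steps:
u(M) = M/6
J(p) = 10 + p/6
(-4*10)*J(35) = (-4*10)*(10 + (1/6)*35) = -40*(10 + 35/6) = -40*95/6 = -1900/3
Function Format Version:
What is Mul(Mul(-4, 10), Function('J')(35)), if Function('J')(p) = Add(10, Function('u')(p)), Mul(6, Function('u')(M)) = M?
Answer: Rational(-1900, 3) ≈ -633.33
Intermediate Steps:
Function('u')(M) = Mul(Rational(1, 6), M)
Function('J')(p) = Add(10, Mul(Rational(1, 6), p))
Mul(Mul(-4, 10), Function('J')(35)) = Mul(Mul(-4, 10), Add(10, Mul(Rational(1, 6), 35))) = Mul(-40, Add(10, Rational(35, 6))) = Mul(-40, Rational(95, 6)) = Rational(-1900, 3)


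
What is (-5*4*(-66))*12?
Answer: 15840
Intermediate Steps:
(-5*4*(-66))*12 = -20*(-66)*12 = 1320*12 = 15840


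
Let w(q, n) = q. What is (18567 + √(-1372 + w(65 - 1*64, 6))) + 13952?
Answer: 32519 + I*√1371 ≈ 32519.0 + 37.027*I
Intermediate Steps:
(18567 + √(-1372 + w(65 - 1*64, 6))) + 13952 = (18567 + √(-1372 + (65 - 1*64))) + 13952 = (18567 + √(-1372 + (65 - 64))) + 13952 = (18567 + √(-1372 + 1)) + 13952 = (18567 + √(-1371)) + 13952 = (18567 + I*√1371) + 13952 = 32519 + I*√1371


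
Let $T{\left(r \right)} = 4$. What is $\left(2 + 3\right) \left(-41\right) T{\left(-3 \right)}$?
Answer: $-820$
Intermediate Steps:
$\left(2 + 3\right) \left(-41\right) T{\left(-3 \right)} = \left(2 + 3\right) \left(-41\right) 4 = 5 \left(-41\right) 4 = \left(-205\right) 4 = -820$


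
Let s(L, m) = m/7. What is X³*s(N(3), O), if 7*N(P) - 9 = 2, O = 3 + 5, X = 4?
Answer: 512/7 ≈ 73.143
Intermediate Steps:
O = 8
N(P) = 11/7 (N(P) = 9/7 + (⅐)*2 = 9/7 + 2/7 = 11/7)
s(L, m) = m/7 (s(L, m) = m*(⅐) = m/7)
X³*s(N(3), O) = 4³*((⅐)*8) = 64*(8/7) = 512/7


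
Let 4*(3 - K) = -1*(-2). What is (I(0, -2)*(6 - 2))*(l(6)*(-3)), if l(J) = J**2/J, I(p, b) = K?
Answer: -180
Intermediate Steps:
K = 5/2 (K = 3 - (-1)*(-2)/4 = 3 - 1/4*2 = 3 - 1/2 = 5/2 ≈ 2.5000)
I(p, b) = 5/2
l(J) = J
(I(0, -2)*(6 - 2))*(l(6)*(-3)) = (5*(6 - 2)/2)*(6*(-3)) = ((5/2)*4)*(-18) = 10*(-18) = -180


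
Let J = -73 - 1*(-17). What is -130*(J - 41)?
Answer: 12610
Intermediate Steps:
J = -56 (J = -73 + 17 = -56)
-130*(J - 41) = -130*(-56 - 41) = -130*(-97) = 12610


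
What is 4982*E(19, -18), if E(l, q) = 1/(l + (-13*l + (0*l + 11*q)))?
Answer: -2491/213 ≈ -11.695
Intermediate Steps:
E(l, q) = 1/(-12*l + 11*q) (E(l, q) = 1/(l + (-13*l + (0 + 11*q))) = 1/(l + (-13*l + 11*q)) = 1/(-12*l + 11*q))
4982*E(19, -18) = 4982/(-12*19 + 11*(-18)) = 4982/(-228 - 198) = 4982/(-426) = 4982*(-1/426) = -2491/213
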